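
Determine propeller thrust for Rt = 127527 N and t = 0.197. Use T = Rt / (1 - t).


Formula: T = Rt / (1 - t)
Step 1 — (1 - t) = 1 - 0.197 = 0.803
Step 2 — T = 127527 / 0.803 ≈ 158810 N (5 s.f.)

158810 N


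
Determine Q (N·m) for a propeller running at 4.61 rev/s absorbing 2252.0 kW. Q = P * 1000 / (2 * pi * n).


Formula: Q = P_W / (2 * pi * n)
Step 1 — P_W = 2252.0 kW * 1000 = 2252000.0 W
Step 2 — 2 * pi * n = 2 * pi * 4.61 = 28.965484
Step 3 — Q = 2252000.0 / 28.965484 ≈ 77748 N·m (5 s.f.)

77748 N·m


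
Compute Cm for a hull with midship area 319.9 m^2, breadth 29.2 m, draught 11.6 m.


Formula: Cm = Am / (B * T)
Step 1 — B * T = 29.2 * 11.6 = 338.72 m^2
Step 2 — Cm = 319.9 / 338.72 ≈ 0.94444 (5 s.f.)

0.94444


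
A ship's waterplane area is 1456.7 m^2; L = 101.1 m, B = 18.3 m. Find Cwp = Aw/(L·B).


Formula: Cwp = Aw / (L * B)
Step 1 — L * B = 101.1 * 18.3 = 1850.13 m^2
Step 2 — Cwp = 1456.7 / 1850.13 ≈ 0.78735 (5 s.f.)

0.78735


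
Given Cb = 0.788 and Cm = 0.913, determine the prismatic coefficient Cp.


Formula: Cp = Cb / Cm
Substituting: Cp = 0.788 / 0.913
Result: Cp ≈ 0.86309 (5 s.f.)

0.86309


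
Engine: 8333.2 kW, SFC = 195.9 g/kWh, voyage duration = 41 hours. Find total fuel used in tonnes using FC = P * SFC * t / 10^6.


Formula: FC (tonnes) = P * SFC * t / 1,000,000
Step 1 — P * SFC * t = 8333.2 * 195.9 * 41 = 66931429.08 g
Step 2 — FC (tonnes) = 66931429.08 / 1,000,000 ≈ 66.931 tonnes (5 s.f.)

66.931 tonnes


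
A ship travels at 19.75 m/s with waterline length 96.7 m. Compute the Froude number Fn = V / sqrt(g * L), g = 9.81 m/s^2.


Formula: Fn = V / sqrt(g * L)
Step 1 — g * L = 9.81 * 96.7 = 948.627
Step 2 — sqrt(g * L) = sqrt(948.627) = 30.799789
Step 3 — Fn = 19.75 / 30.799789 ≈ 0.64124 (5 s.f.)

0.64124


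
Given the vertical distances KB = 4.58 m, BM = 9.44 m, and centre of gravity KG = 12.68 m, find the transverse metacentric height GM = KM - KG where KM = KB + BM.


Formula: GM = KB + BM - KG
Step 1 — KM = KB + BM = 4.58 + 9.44 = 14.02 m
Step 2 — GM = KM - KG = 14.02 - 12.68 = 1.34 m

1.34 m


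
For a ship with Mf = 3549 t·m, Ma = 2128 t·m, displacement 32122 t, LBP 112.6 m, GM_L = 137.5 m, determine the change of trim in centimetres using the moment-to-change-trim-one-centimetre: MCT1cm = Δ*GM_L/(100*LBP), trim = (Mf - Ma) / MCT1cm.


Formula: net trimming moment = Mf - Ma; MCT1cm = Δ*GM_L/(100*LBP); trim = net moment / MCT1cm
Step 1 — net trimming moment = 3549 - 2128 = 1421 t·m
Step 2 — MCT1cm = 32122 * 137.5 / (100 * 112.6) = 392.2536 t·m/cm
Step 3 — trim = 1421 / 392.2536 ≈ 3.6227 cm (5 s.f.)

3.6227 cm


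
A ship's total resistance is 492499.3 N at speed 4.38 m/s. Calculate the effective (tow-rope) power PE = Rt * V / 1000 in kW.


Formula: PE = Rt * V / 1000 (kW)
Step 1 — PE (W) = 492499.3 * 4.38 = 2157146.934 W
Step 2 — PE (kW) = 2157146.934 / 1000 ≈ 2157.1 kW (5 s.f.)

2157.1 kW


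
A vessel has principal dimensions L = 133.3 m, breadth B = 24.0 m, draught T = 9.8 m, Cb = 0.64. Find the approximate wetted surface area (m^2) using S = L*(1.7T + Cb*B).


Formula: S = 1.7*L*T + V/T with V = Cb*L*B*T, i.e. S = L * (1.7*T + Cb*B)
Step 1 — 1.7*T = 1.7 * 9.8 = 16.66 m
Step 2 — Cb*B = 0.64 * 24.0 = 15.36 m
Step 3 — 1.7*T + Cb*B = 16.66 + 15.36 = 32.02 m
Step 4 — S = 133.3 * 32.02 ≈ 4268.3 m^2 (5 s.f.)

4268.3 m^2


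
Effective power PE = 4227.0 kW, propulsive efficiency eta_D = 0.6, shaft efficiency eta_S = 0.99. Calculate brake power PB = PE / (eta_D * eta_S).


Formula: PB = PE / (eta_D * eta_S)
Step 1 — combined efficiency = eta_D * eta_S = 0.6 * 0.99 = 0.594
Step 2 — PB = 4227.0 / 0.594 ≈ 7116.2 kW (5 s.f.)

7116.2 kW


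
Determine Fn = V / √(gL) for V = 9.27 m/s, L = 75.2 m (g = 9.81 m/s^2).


Formula: Fn = V / sqrt(g * L)
Step 1 — g * L = 9.81 * 75.2 = 737.712
Step 2 — sqrt(g * L) = sqrt(737.712) = 27.160854
Step 3 — Fn = 9.27 / 27.160854 ≈ 0.34130 (5 s.f.)

0.34130


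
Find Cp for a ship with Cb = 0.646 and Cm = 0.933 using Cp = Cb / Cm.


Formula: Cp = Cb / Cm
Substituting: Cp = 0.646 / 0.933
Result: Cp ≈ 0.69239 (5 s.f.)

0.69239


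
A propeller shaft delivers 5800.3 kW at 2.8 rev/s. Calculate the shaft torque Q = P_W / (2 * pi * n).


Formula: Q = P_W / (2 * pi * n)
Step 1 — P_W = 5800.3 kW * 1000 = 5800300.0 W
Step 2 — 2 * pi * n = 2 * pi * 2.8 = 17.592919
Step 3 — Q = 5800300.0 / 17.592919 ≈ 329700 N·m (5 s.f.)

329700 N·m


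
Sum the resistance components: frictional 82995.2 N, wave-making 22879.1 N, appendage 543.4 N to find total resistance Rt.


Formula: Rt = Rf + Rw + Ra
Substituting: Rt = 82995.2 + 22879.1 + 543.4
Result: Rt = 106417.7 N

106417.7 N


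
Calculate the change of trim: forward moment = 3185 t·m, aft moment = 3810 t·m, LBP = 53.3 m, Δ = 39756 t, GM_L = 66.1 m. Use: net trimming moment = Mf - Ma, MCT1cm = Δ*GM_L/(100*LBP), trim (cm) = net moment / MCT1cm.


Formula: net trimming moment = Mf - Ma; MCT1cm = Δ*GM_L/(100*LBP); trim = net moment / MCT1cm
Step 1 — net trimming moment = 3185 - 3810 = -625 t·m
Step 2 — MCT1cm = 39756 * 66.1 / (100 * 53.3) = 493.0341 t·m/cm
Step 3 — trim = -625 / 493.0341 ≈ -1.2677 cm (5 s.f.)

-1.2677 cm


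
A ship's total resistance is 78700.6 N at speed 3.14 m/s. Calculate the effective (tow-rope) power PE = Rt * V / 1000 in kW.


Formula: PE = Rt * V / 1000 (kW)
Step 1 — PE (W) = 78700.6 * 3.14 = 247119.884 W
Step 2 — PE (kW) = 247119.884 / 1000 ≈ 247.12 kW (5 s.f.)

247.12 kW


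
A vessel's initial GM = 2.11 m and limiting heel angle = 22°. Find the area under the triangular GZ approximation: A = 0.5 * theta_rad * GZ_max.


Formula: GZ_max = GM * sin(theta); Area = 0.5 * theta_rad * GZ_max
Step 1 — GZ_max = 2.11 * sin(22°) = 2.11 * 0.374607 = 0.790421 m
Step 2 — theta_rad = 22 * pi/180 = 0.383972 rad
Step 3 — Area = 0.5 * 0.383972 * 0.790421 ≈ 0.15175 m·rad (5 s.f.)

0.15175 m·rad


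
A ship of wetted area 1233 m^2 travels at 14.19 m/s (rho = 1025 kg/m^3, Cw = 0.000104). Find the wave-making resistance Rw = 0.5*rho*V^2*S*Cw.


Formula: Rw = 0.5 * rho * V^2 * S * Cw
Step 1 — V^2 = 14.19^2 = 201.3561
Step 2 — 0.5 * rho * V^2 = 0.5 * 1025 * 201.3561 = 103195.00125
Step 3 — Rw = 103195.00125 * 1233 * 0.000104 ≈ 13233 N (5 s.f.)

13233 N


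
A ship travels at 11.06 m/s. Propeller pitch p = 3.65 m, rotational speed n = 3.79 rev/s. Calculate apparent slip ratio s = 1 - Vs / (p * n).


Formula: s = 1 - Vs / (p * n)
Step 1 — p * n = 3.65 * 3.79 = 13.8335
Step 2 — Vs / (p*n) = 11.06 / 13.8335 = 0.799508 (6 d.p.)
Step 3 — s = 1 - 0.799508 = 0.200492

0.200492


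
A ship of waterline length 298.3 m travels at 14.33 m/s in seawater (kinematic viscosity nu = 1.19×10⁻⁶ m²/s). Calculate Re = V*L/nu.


Formula: Re = V * L / nu
Step 1 — V * L = 14.33 * 298.3 = 4274.639 m^2/s
Step 2 — Re = 4274.639 / 1.19e-6 = 3.59e+09

3.59e+09


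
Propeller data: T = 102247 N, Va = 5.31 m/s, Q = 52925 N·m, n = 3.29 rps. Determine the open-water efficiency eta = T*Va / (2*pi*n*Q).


Formula: eta = T * Va / (2 * pi * n * Q)
Step 1 — numerator = T * Va = 102247 * 5.31 = 542931.57
Step 2 — 2 * pi * n = 2 * pi * 3.29 = 20.67168
Step 3 — denominator = 20.67168 * 52925 = 1094048.66
Step 4 — eta = 542931.57 / 1094048.66 ≈ 0.49626 (5 s.f.)

0.49626


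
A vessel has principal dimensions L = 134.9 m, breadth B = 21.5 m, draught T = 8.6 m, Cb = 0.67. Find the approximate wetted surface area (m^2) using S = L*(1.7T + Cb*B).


Formula: S = 1.7*L*T + V/T with V = Cb*L*B*T, i.e. S = L * (1.7*T + Cb*B)
Step 1 — 1.7*T = 1.7 * 8.6 = 14.62 m
Step 2 — Cb*B = 0.67 * 21.5 = 14.405 m
Step 3 — 1.7*T + Cb*B = 14.62 + 14.405 = 29.025 m
Step 4 — S = 134.9 * 29.025 ≈ 3915.5 m^2 (5 s.f.)

3915.5 m^2


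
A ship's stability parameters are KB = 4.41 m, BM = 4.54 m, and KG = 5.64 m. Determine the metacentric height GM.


Formula: GM = KB + BM - KG
Step 1 — KM = KB + BM = 4.41 + 4.54 = 8.95 m
Step 2 — GM = KM - KG = 8.95 - 5.64 = 3.31 m

3.31 m


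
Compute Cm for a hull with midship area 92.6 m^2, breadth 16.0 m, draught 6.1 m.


Formula: Cm = Am / (B * T)
Step 1 — B * T = 16.0 * 6.1 = 97.6 m^2
Step 2 — Cm = 92.6 / 97.6 ≈ 0.94877 (5 s.f.)

0.94877


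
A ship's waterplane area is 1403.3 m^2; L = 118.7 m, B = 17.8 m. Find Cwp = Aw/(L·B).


Formula: Cwp = Aw / (L * B)
Step 1 — L * B = 118.7 * 17.8 = 2112.86 m^2
Step 2 — Cwp = 1403.3 / 2112.86 ≈ 0.66417 (5 s.f.)

0.66417


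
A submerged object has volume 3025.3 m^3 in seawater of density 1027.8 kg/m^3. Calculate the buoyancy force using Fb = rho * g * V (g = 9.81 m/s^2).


Formula: Fb = rho * g * V
Substituting: Fb = 1027.8 * 9.81 * 3025.3
Intermediate: 1027.8 * 9.81 = 10082.718
Result: Fb = 10082.718 * 3025.3 ≈ 30503000 N (5 s.f.)

30503000 N


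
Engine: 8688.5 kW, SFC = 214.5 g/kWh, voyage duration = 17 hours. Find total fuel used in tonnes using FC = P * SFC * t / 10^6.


Formula: FC (tonnes) = P * SFC * t / 1,000,000
Step 1 — P * SFC * t = 8688.5 * 214.5 * 17 = 31682615.25 g
Step 2 — FC (tonnes) = 31682615.25 / 1,000,000 ≈ 31.683 tonnes (5 s.f.)

31.683 tonnes


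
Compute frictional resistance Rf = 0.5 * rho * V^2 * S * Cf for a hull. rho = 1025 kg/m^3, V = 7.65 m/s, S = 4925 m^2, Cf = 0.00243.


Formula: Rf = 0.5 * rho * V^2 * S * Cf
Step 1 — V^2 = 7.65^2 = 58.5225
Step 2 — 0.5 * rho * V^2 = 0.5 * 1025 * 58.5225 = 29992.78125
Step 3 — Rf = 29992.78125 * 4925 * 0.00243 ≈ 358950 N (5 s.f.)

358950 N


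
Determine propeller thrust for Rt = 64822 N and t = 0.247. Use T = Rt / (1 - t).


Formula: T = Rt / (1 - t)
Step 1 — (1 - t) = 1 - 0.247 = 0.753
Step 2 — T = 64822 / 0.753 ≈ 86085 N (5 s.f.)

86085 N


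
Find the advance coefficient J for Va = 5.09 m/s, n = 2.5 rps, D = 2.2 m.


Formula: J = Va / (n * D)
Step 1 — n * D = 2.5 * 2.2 = 5.5
Step 2 — J = 5.09 / 5.5 ≈ 0.92545 (5 s.f.)

0.92545


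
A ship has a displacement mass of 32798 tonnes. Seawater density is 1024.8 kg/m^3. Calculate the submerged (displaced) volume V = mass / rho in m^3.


Formula: V = mass / rho
Step 1 — convert tonnes to kg: 32798 t * 1000 = 32798000 kg
Step 2 — V = 32798000 / 1024.8 ≈ 32004 m^3 (5 s.f.)

32004 m^3


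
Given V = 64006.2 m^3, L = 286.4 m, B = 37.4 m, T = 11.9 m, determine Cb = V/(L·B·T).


Formula: Cb = V / (L * B * T)
Step 1 — L * B * T = 286.4 * 37.4 * 11.9 = 127465.184 m^3
Step 2 — Cb = 64006.2 / 127465.184 ≈ 0.50215 (5 s.f.)

0.50215


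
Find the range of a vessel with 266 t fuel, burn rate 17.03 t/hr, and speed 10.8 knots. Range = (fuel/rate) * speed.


Formula: endurance = fuel / rate; range = endurance * speed
Step 1 — endurance = 266 / 17.03 = 15.6195 hours
Step 2 — range = 15.6195 * 10.8 ≈ 168.69 nautical miles (5 s.f.)

168.69 NM


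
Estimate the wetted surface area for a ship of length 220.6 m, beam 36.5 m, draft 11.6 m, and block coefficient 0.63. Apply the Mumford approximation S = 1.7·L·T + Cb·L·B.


Formula: S = 1.7*L*T + V/T with V = Cb*L*B*T, i.e. S = L * (1.7*T + Cb*B)
Step 1 — 1.7*T = 1.7 * 11.6 = 19.72 m
Step 2 — Cb*B = 0.63 * 36.5 = 22.995 m
Step 3 — 1.7*T + Cb*B = 19.72 + 22.995 = 42.715 m
Step 4 — S = 220.6 * 42.715 ≈ 9422.9 m^2 (5 s.f.)

9422.9 m^2


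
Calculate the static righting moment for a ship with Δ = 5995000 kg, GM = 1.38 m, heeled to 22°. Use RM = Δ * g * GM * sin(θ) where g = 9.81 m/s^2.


Formula: GZ = GM * sin(theta); RM = disp * g * GZ
Step 1 — GZ = 1.38 * sin(22°) = 1.38 * 0.374607 = 0.516958 m
Step 2 — RM = 5995000 * 9.81 * 0.516958 ≈ 30403000 N·m (5 s.f.)

30403000 N·m


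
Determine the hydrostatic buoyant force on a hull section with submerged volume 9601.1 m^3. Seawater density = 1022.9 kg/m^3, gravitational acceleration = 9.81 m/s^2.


Formula: Fb = rho * g * V
Substituting: Fb = 1022.9 * 9.81 * 9601.1
Intermediate: 1022.9 * 9.81 = 10034.649
Result: Fb = 10034.649 * 9601.1 ≈ 96344000 N (5 s.f.)

96344000 N


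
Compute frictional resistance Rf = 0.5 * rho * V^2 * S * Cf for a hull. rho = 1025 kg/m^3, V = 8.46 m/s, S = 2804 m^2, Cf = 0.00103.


Formula: Rf = 0.5 * rho * V^2 * S * Cf
Step 1 — V^2 = 8.46^2 = 71.5716
Step 2 — 0.5 * rho * V^2 = 0.5 * 1025 * 71.5716 = 36680.445
Step 3 — Rf = 36680.445 * 2804 * 0.00103 ≈ 105940 N (5 s.f.)

105940 N


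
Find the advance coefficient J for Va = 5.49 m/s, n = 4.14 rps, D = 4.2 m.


Formula: J = Va / (n * D)
Step 1 — n * D = 4.14 * 4.2 = 17.388
Step 2 — J = 5.49 / 17.388 ≈ 0.31573 (5 s.f.)

0.31573


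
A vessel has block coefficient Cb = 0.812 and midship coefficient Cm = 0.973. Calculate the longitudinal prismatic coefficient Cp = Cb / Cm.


Formula: Cp = Cb / Cm
Substituting: Cp = 0.812 / 0.973
Result: Cp ≈ 0.83453 (5 s.f.)

0.83453


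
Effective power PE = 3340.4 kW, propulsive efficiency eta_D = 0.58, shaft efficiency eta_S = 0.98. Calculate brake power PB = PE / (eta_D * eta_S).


Formula: PB = PE / (eta_D * eta_S)
Step 1 — combined efficiency = eta_D * eta_S = 0.58 * 0.98 = 0.5684
Step 2 — PB = 3340.4 / 0.5684 ≈ 5876.8 kW (5 s.f.)

5876.8 kW


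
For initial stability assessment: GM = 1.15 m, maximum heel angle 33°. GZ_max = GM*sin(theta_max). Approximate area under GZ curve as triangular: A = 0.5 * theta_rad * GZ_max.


Formula: GZ_max = GM * sin(theta); Area = 0.5 * theta_rad * GZ_max
Step 1 — GZ_max = 1.15 * sin(33°) = 1.15 * 0.544639 = 0.626335 m
Step 2 — theta_rad = 33 * pi/180 = 0.575959 rad
Step 3 — Area = 0.5 * 0.575959 * 0.626335 ≈ 0.18037 m·rad (5 s.f.)

0.18037 m·rad


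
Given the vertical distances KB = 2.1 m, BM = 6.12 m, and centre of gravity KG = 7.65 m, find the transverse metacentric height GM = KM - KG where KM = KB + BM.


Formula: GM = KB + BM - KG
Step 1 — KM = KB + BM = 2.1 + 6.12 = 8.22 m
Step 2 — GM = KM - KG = 8.22 - 7.65 = 0.57 m

0.57 m


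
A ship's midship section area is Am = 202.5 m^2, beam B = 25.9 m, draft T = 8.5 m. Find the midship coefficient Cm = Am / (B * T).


Formula: Cm = Am / (B * T)
Step 1 — B * T = 25.9 * 8.5 = 220.15 m^2
Step 2 — Cm = 202.5 / 220.15 ≈ 0.91983 (5 s.f.)

0.91983


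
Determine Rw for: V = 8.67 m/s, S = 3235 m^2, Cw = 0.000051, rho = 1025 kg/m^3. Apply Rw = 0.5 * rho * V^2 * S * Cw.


Formula: Rw = 0.5 * rho * V^2 * S * Cw
Step 1 — V^2 = 8.67^2 = 75.1689
Step 2 — 0.5 * rho * V^2 = 0.5 * 1025 * 75.1689 = 38524.06125
Step 3 — Rw = 38524.06125 * 3235 * 0.000051 ≈ 6355.9 N (5 s.f.)

6355.9 N


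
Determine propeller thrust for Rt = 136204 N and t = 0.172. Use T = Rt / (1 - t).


Formula: T = Rt / (1 - t)
Step 1 — (1 - t) = 1 - 0.172 = 0.828
Step 2 — T = 136204 / 0.828 ≈ 164500 N (5 s.f.)

164500 N


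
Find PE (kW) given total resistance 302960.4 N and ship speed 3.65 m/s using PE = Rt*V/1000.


Formula: PE = Rt * V / 1000 (kW)
Step 1 — PE (W) = 302960.4 * 3.65 = 1105805.46 W
Step 2 — PE (kW) = 1105805.46 / 1000 ≈ 1105.8 kW (5 s.f.)

1105.8 kW


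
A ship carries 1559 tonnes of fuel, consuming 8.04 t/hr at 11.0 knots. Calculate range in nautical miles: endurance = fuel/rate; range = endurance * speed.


Formula: endurance = fuel / rate; range = endurance * speed
Step 1 — endurance = 1559 / 8.04 = 193.9055 hours
Step 2 — range = 193.9055 * 11.0 ≈ 2133.0 nautical miles (5 s.f.)

2133.0 NM


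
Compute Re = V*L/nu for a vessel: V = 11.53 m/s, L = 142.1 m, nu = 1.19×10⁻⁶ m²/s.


Formula: Re = V * L / nu
Step 1 — V * L = 11.53 * 142.1 = 1638.413 m^2/s
Step 2 — Re = 1638.413 / 1.19e-6 = 1.38e+09

1.38e+09


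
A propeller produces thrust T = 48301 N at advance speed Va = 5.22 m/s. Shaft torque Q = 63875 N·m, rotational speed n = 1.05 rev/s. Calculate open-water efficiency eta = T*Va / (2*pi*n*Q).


Formula: eta = T * Va / (2 * pi * n * Q)
Step 1 — numerator = T * Va = 48301 * 5.22 = 252131.22
Step 2 — 2 * pi * n = 2 * pi * 1.05 = 6.597345
Step 3 — denominator = 6.597345 * 63875 = 421405.41
Step 4 — eta = 252131.22 / 421405.41 ≈ 0.59831 (5 s.f.)

0.59831


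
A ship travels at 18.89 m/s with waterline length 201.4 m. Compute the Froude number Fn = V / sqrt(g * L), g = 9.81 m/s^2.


Formula: Fn = V / sqrt(g * L)
Step 1 — g * L = 9.81 * 201.4 = 1975.734
Step 2 — sqrt(g * L) = sqrt(1975.734) = 44.449229
Step 3 — Fn = 18.89 / 44.449229 ≈ 0.42498 (5 s.f.)

0.42498


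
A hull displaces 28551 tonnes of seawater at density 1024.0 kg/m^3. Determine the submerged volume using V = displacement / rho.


Formula: V = mass / rho
Step 1 — convert tonnes to kg: 28551 t * 1000 = 28551000 kg
Step 2 — V = 28551000 / 1024.0 ≈ 27882 m^3 (5 s.f.)

27882 m^3


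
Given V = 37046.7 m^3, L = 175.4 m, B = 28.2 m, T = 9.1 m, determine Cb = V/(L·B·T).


Formula: Cb = V / (L * B * T)
Step 1 — L * B * T = 175.4 * 28.2 * 9.1 = 45011.148 m^3
Step 2 — Cb = 37046.7 / 45011.148 ≈ 0.82306 (5 s.f.)

0.82306


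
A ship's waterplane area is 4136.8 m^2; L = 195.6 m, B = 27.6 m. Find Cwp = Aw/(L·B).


Formula: Cwp = Aw / (L * B)
Step 1 — L * B = 195.6 * 27.6 = 5398.56 m^2
Step 2 — Cwp = 4136.8 / 5398.56 ≈ 0.76628 (5 s.f.)

0.76628


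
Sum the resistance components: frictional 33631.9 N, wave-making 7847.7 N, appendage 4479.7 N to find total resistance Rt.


Formula: Rt = Rf + Rw + Ra
Substituting: Rt = 33631.9 + 7847.7 + 4479.7
Result: Rt = 45959.3 N

45959.3 N


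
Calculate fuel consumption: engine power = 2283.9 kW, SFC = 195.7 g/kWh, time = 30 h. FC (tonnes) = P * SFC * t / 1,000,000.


Formula: FC (tonnes) = P * SFC * t / 1,000,000
Step 1 — P * SFC * t = 2283.9 * 195.7 * 30 = 13408776.9 g
Step 2 — FC (tonnes) = 13408776.9 / 1,000,000 ≈ 13.409 tonnes (5 s.f.)

13.409 tonnes


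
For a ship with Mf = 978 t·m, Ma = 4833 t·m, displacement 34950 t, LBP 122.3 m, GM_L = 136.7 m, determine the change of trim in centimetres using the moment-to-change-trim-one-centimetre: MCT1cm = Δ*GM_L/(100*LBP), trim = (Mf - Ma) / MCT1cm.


Formula: net trimming moment = Mf - Ma; MCT1cm = Δ*GM_L/(100*LBP); trim = net moment / MCT1cm
Step 1 — net trimming moment = 978 - 4833 = -3855 t·m
Step 2 — MCT1cm = 34950 * 136.7 / (100 * 122.3) = 390.6513 t·m/cm
Step 3 — trim = -3855 / 390.6513 ≈ -9.8681 cm (5 s.f.)

-9.8681 cm


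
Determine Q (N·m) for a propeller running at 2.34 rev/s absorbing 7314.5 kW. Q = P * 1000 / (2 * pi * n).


Formula: Q = P_W / (2 * pi * n)
Step 1 — P_W = 7314.5 kW * 1000 = 7314500.0 W
Step 2 — 2 * pi * n = 2 * pi * 2.34 = 14.702654
Step 3 — Q = 7314500.0 / 14.702654 ≈ 497500 N·m (5 s.f.)

497500 N·m


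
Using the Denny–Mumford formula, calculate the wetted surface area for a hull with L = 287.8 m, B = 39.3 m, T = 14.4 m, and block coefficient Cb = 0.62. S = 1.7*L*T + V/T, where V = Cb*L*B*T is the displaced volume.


Formula: S = 1.7*L*T + V/T with V = Cb*L*B*T, i.e. S = L * (1.7*T + Cb*B)
Step 1 — 1.7*T = 1.7 * 14.4 = 24.48 m
Step 2 — Cb*B = 0.62 * 39.3 = 24.366 m
Step 3 — 1.7*T + Cb*B = 24.48 + 24.366 = 48.846 m
Step 4 — S = 287.8 * 48.846 ≈ 14058 m^2 (5 s.f.)

14058 m^2


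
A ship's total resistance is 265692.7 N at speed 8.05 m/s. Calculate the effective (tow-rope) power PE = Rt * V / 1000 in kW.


Formula: PE = Rt * V / 1000 (kW)
Step 1 — PE (W) = 265692.7 * 8.05 = 2138826.235 W
Step 2 — PE (kW) = 2138826.235 / 1000 ≈ 2138.8 kW (5 s.f.)

2138.8 kW


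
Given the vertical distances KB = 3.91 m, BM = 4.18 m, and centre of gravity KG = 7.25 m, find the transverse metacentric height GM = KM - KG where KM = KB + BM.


Formula: GM = KB + BM - KG
Step 1 — KM = KB + BM = 3.91 + 4.18 = 8.09 m
Step 2 — GM = KM - KG = 8.09 - 7.25 = 0.84 m

0.84 m


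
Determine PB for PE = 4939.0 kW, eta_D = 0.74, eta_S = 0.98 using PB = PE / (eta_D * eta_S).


Formula: PB = PE / (eta_D * eta_S)
Step 1 — combined efficiency = eta_D * eta_S = 0.74 * 0.98 = 0.7252
Step 2 — PB = 4939.0 / 0.7252 ≈ 6810.5 kW (5 s.f.)

6810.5 kW


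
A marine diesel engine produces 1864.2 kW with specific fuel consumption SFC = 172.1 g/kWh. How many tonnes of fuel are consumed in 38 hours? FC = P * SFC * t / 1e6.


Formula: FC (tonnes) = P * SFC * t / 1,000,000
Step 1 — P * SFC * t = 1864.2 * 172.1 * 38 = 12191495.16 g
Step 2 — FC (tonnes) = 12191495.16 / 1,000,000 ≈ 12.191 tonnes (5 s.f.)

12.191 tonnes


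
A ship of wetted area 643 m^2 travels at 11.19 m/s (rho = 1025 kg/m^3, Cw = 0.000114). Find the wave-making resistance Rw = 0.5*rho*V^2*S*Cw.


Formula: Rw = 0.5 * rho * V^2 * S * Cw
Step 1 — V^2 = 11.19^2 = 125.2161
Step 2 — 0.5 * rho * V^2 = 0.5 * 1025 * 125.2161 = 64173.25125
Step 3 — Rw = 64173.25125 * 643 * 0.000114 ≈ 4704.0 N (5 s.f.)

4704.0 N


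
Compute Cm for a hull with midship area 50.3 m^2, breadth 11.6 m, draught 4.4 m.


Formula: Cm = Am / (B * T)
Step 1 — B * T = 11.6 * 4.4 = 51.04 m^2
Step 2 — Cm = 50.3 / 51.04 ≈ 0.98550 (5 s.f.)

0.98550


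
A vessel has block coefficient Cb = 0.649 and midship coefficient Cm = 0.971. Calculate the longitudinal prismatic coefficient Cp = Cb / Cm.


Formula: Cp = Cb / Cm
Substituting: Cp = 0.649 / 0.971
Result: Cp ≈ 0.66838 (5 s.f.)

0.66838


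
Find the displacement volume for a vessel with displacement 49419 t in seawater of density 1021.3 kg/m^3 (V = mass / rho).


Formula: V = mass / rho
Step 1 — convert tonnes to kg: 49419 t * 1000 = 49419000 kg
Step 2 — V = 49419000 / 1021.3 ≈ 48388 m^3 (5 s.f.)

48388 m^3


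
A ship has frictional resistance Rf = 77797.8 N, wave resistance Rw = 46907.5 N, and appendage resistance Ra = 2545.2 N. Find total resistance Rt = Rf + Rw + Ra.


Formula: Rt = Rf + Rw + Ra
Substituting: Rt = 77797.8 + 46907.5 + 2545.2
Result: Rt = 127250.5 N

127250.5 N


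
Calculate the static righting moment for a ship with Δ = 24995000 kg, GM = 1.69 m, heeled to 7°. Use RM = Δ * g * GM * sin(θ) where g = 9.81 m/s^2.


Formula: GZ = GM * sin(theta); RM = disp * g * GZ
Step 1 — GZ = 1.69 * sin(7°) = 1.69 * 0.121869 = 0.205959 m
Step 2 — RM = 24995000 * 9.81 * 0.205959 ≈ 50501000 N·m (5 s.f.)

50501000 N·m


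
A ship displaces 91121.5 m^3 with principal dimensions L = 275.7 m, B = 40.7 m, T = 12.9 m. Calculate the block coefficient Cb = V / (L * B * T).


Formula: Cb = V / (L * B * T)
Step 1 — L * B * T = 275.7 * 40.7 * 12.9 = 144750.771 m^3
Step 2 — Cb = 91121.5 / 144750.771 ≈ 0.62951 (5 s.f.)

0.62951


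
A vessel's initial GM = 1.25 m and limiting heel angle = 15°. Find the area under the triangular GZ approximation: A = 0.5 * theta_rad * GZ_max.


Formula: GZ_max = GM * sin(theta); Area = 0.5 * theta_rad * GZ_max
Step 1 — GZ_max = 1.25 * sin(15°) = 1.25 * 0.258819 = 0.323524 m
Step 2 — theta_rad = 15 * pi/180 = 0.261799 rad
Step 3 — Area = 0.5 * 0.261799 * 0.323524 ≈ 0.042349 m·rad (5 s.f.)

0.042349 m·rad


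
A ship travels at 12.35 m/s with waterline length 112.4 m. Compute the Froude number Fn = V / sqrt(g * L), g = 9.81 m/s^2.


Formula: Fn = V / sqrt(g * L)
Step 1 — g * L = 9.81 * 112.4 = 1102.644
Step 2 — sqrt(g * L) = sqrt(1102.644) = 33.206084
Step 3 — Fn = 12.35 / 33.206084 ≈ 0.37192 (5 s.f.)

0.37192


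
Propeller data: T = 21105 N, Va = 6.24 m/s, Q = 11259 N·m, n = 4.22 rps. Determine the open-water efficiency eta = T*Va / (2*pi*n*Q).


Formula: eta = T * Va / (2 * pi * n * Q)
Step 1 — numerator = T * Va = 21105 * 6.24 = 131695.2
Step 2 — 2 * pi * n = 2 * pi * 4.22 = 26.515042
Step 3 — denominator = 26.515042 * 11259 = 298532.86
Step 4 — eta = 131695.2 / 298532.86 ≈ 0.44114 (5 s.f.)

0.44114


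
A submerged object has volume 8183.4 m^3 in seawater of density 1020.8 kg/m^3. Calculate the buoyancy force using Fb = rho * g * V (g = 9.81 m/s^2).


Formula: Fb = rho * g * V
Substituting: Fb = 1020.8 * 9.81 * 8183.4
Intermediate: 1020.8 * 9.81 = 10014.048
Result: Fb = 10014.048 * 8183.4 ≈ 81949000 N (5 s.f.)

81949000 N


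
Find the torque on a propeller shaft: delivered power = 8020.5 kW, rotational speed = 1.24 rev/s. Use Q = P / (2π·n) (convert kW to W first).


Formula: Q = P_W / (2 * pi * n)
Step 1 — P_W = 8020.5 kW * 1000 = 8020500.0 W
Step 2 — 2 * pi * n = 2 * pi * 1.24 = 7.79115
Step 3 — Q = 8020500.0 / 7.79115 ≈ 1029400 N·m (5 s.f.)

1029400 N·m


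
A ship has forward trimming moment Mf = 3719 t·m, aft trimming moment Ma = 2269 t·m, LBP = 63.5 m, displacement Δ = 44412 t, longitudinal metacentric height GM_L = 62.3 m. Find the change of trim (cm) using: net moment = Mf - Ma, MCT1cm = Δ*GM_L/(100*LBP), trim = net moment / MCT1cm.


Formula: net trimming moment = Mf - Ma; MCT1cm = Δ*GM_L/(100*LBP); trim = net moment / MCT1cm
Step 1 — net trimming moment = 3719 - 2269 = 1450 t·m
Step 2 — MCT1cm = 44412 * 62.3 / (100 * 63.5) = 435.7272 t·m/cm
Step 3 — trim = 1450 / 435.7272 ≈ 3.3278 cm (5 s.f.)

3.3278 cm


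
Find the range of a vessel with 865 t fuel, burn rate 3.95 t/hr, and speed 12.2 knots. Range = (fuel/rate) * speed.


Formula: endurance = fuel / rate; range = endurance * speed
Step 1 — endurance = 865 / 3.95 = 218.9873 hours
Step 2 — range = 218.9873 * 12.2 ≈ 2671.6 nautical miles (5 s.f.)

2671.6 NM


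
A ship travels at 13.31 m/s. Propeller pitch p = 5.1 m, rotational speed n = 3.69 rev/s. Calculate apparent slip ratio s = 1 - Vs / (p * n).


Formula: s = 1 - Vs / (p * n)
Step 1 — p * n = 5.1 * 3.69 = 18.819
Step 2 — Vs / (p*n) = 13.31 / 18.819 = 0.707264 (6 d.p.)
Step 3 — s = 1 - 0.707264 = 0.292736

0.292736


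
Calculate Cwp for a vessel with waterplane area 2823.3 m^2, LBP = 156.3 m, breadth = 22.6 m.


Formula: Cwp = Aw / (L * B)
Step 1 — L * B = 156.3 * 22.6 = 3532.38 m^2
Step 2 — Cwp = 2823.3 / 3532.38 ≈ 0.79926 (5 s.f.)

0.79926


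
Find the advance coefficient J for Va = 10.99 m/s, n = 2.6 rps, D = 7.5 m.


Formula: J = Va / (n * D)
Step 1 — n * D = 2.6 * 7.5 = 19.5
Step 2 — J = 10.99 / 19.5 ≈ 0.56359 (5 s.f.)

0.56359


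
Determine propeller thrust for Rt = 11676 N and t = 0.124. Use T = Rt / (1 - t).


Formula: T = Rt / (1 - t)
Step 1 — (1 - t) = 1 - 0.124 = 0.876
Step 2 — T = 11676 / 0.876 ≈ 13329 N (5 s.f.)

13329 N


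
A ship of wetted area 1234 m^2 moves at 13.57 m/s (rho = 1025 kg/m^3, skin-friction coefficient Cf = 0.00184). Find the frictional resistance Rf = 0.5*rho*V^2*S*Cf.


Formula: Rf = 0.5 * rho * V^2 * S * Cf
Step 1 — V^2 = 13.57^2 = 184.1449
Step 2 — 0.5 * rho * V^2 = 0.5 * 1025 * 184.1449 = 94374.26125
Step 3 — Rf = 94374.26125 * 1234 * 0.00184 ≈ 214280 N (5 s.f.)

214280 N


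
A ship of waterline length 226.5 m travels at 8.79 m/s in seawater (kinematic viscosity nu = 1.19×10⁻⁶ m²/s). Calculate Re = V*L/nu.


Formula: Re = V * L / nu
Step 1 — V * L = 8.79 * 226.5 = 1990.935 m^2/s
Step 2 — Re = 1990.935 / 1.19e-6 = 1.67e+09

1.67e+09


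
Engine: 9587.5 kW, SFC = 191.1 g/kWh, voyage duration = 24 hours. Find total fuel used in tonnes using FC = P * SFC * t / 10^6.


Formula: FC (tonnes) = P * SFC * t / 1,000,000
Step 1 — P * SFC * t = 9587.5 * 191.1 * 24 = 43972110.0 g
Step 2 — FC (tonnes) = 43972110.0 / 1,000,000 ≈ 43.972 tonnes (5 s.f.)

43.972 tonnes


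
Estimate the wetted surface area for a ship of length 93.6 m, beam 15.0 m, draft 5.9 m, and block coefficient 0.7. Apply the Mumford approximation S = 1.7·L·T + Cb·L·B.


Formula: S = 1.7*L*T + V/T with V = Cb*L*B*T, i.e. S = L * (1.7*T + Cb*B)
Step 1 — 1.7*T = 1.7 * 5.9 = 10.03 m
Step 2 — Cb*B = 0.7 * 15.0 = 10.5 m
Step 3 — 1.7*T + Cb*B = 10.03 + 10.5 = 20.53 m
Step 4 — S = 93.6 * 20.53 ≈ 1921.6 m^2 (5 s.f.)

1921.6 m^2


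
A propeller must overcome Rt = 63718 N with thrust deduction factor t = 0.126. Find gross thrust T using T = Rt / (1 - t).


Formula: T = Rt / (1 - t)
Step 1 — (1 - t) = 1 - 0.126 = 0.874
Step 2 — T = 63718 / 0.874 ≈ 72904 N (5 s.f.)

72904 N


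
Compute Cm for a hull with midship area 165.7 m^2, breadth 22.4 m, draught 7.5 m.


Formula: Cm = Am / (B * T)
Step 1 — B * T = 22.4 * 7.5 = 168.0 m^2
Step 2 — Cm = 165.7 / 168.0 ≈ 0.98631 (5 s.f.)

0.98631


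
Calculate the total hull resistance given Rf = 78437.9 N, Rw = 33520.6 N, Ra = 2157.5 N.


Formula: Rt = Rf + Rw + Ra
Substituting: Rt = 78437.9 + 33520.6 + 2157.5
Result: Rt = 114116.0 N

114116.0 N


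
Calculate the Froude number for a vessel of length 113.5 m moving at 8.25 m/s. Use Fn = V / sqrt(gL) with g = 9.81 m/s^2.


Formula: Fn = V / sqrt(g * L)
Step 1 — g * L = 9.81 * 113.5 = 1113.435
Step 2 — sqrt(g * L) = sqrt(1113.435) = 33.368173
Step 3 — Fn = 8.25 / 33.368173 ≈ 0.24724 (5 s.f.)

0.24724


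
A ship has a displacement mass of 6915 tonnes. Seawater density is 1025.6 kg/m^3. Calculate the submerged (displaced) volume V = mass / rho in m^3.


Formula: V = mass / rho
Step 1 — convert tonnes to kg: 6915 t * 1000 = 6915000 kg
Step 2 — V = 6915000 / 1025.6 ≈ 6742.4 m^3 (5 s.f.)

6742.4 m^3


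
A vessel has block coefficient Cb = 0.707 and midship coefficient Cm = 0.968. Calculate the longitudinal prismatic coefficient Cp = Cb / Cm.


Formula: Cp = Cb / Cm
Substituting: Cp = 0.707 / 0.968
Result: Cp ≈ 0.73037 (5 s.f.)

0.73037


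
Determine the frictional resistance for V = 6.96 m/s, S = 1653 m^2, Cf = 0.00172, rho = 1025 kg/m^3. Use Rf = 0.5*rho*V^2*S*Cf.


Formula: Rf = 0.5 * rho * V^2 * S * Cf
Step 1 — V^2 = 6.96^2 = 48.4416
Step 2 — 0.5 * rho * V^2 = 0.5 * 1025 * 48.4416 = 24826.32
Step 3 — Rf = 24826.32 * 1653 * 0.00172 ≈ 70585 N (5 s.f.)

70585 N


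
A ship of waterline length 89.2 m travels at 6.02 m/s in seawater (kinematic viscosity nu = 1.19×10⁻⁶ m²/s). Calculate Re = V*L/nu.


Formula: Re = V * L / nu
Step 1 — V * L = 6.02 * 89.2 = 536.984 m^2/s
Step 2 — Re = 536.984 / 1.19e-6 = 4.51e+08

4.51e+08


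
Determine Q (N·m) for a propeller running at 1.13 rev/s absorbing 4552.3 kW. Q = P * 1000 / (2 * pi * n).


Formula: Q = P_W / (2 * pi * n)
Step 1 — P_W = 4552.3 kW * 1000 = 4552300.0 W
Step 2 — 2 * pi * n = 2 * pi * 1.13 = 7.099999
Step 3 — Q = 4552300.0 / 7.099999 ≈ 641170 N·m (5 s.f.)

641170 N·m


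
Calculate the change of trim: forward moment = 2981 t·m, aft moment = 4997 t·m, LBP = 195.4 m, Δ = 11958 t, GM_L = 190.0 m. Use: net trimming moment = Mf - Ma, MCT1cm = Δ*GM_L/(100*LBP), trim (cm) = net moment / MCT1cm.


Formula: net trimming moment = Mf - Ma; MCT1cm = Δ*GM_L/(100*LBP); trim = net moment / MCT1cm
Step 1 — net trimming moment = 2981 - 4997 = -2016 t·m
Step 2 — MCT1cm = 11958 * 190.0 / (100 * 195.4) = 116.2753 t·m/cm
Step 3 — trim = -2016 / 116.2753 ≈ -17.338 cm (5 s.f.)

-17.338 cm


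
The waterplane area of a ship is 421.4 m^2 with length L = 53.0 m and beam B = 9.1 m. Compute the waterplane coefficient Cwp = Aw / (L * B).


Formula: Cwp = Aw / (L * B)
Step 1 — L * B = 53.0 * 9.1 = 482.3 m^2
Step 2 — Cwp = 421.4 / 482.3 ≈ 0.87373 (5 s.f.)

0.87373


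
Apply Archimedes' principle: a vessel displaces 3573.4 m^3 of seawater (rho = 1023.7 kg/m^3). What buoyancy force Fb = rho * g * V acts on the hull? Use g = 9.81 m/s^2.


Formula: Fb = rho * g * V
Substituting: Fb = 1023.7 * 9.81 * 3573.4
Intermediate: 1023.7 * 9.81 = 10042.497
Result: Fb = 10042.497 * 3573.4 ≈ 35886000 N (5 s.f.)

35886000 N


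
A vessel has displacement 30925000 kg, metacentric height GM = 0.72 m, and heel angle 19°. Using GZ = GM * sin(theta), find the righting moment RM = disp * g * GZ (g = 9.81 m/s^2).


Formula: GZ = GM * sin(theta); RM = disp * g * GZ
Step 1 — GZ = 0.72 * sin(19°) = 0.72 * 0.325568 = 0.234409 m
Step 2 — RM = 30925000 * 9.81 * 0.234409 ≈ 71114000 N·m (5 s.f.)

71114000 N·m


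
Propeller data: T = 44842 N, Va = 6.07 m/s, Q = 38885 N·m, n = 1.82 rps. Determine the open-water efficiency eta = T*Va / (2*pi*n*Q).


Formula: eta = T * Va / (2 * pi * n * Q)
Step 1 — numerator = T * Va = 44842 * 6.07 = 272190.94
Step 2 — 2 * pi * n = 2 * pi * 1.82 = 11.435397
Step 3 — denominator = 11.435397 * 38885 = 444665.41
Step 4 — eta = 272190.94 / 444665.41 ≈ 0.61213 (5 s.f.)

0.61213


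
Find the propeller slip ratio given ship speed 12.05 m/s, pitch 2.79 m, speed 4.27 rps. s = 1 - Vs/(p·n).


Formula: s = 1 - Vs / (p * n)
Step 1 — p * n = 2.79 * 4.27 = 11.9133
Step 2 — Vs / (p*n) = 12.05 / 11.9133 = 1.011475 (6 d.p.)
Step 3 — s = 1 - 1.011475 = -0.011475

-0.011475


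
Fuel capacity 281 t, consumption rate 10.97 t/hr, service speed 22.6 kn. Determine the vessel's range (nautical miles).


Formula: endurance = fuel / rate; range = endurance * speed
Step 1 — endurance = 281 / 10.97 = 25.6153 hours
Step 2 — range = 25.6153 * 22.6 ≈ 578.91 nautical miles (5 s.f.)

578.91 NM


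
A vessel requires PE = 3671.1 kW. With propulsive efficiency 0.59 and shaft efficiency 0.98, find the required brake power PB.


Formula: PB = PE / (eta_D * eta_S)
Step 1 — combined efficiency = eta_D * eta_S = 0.59 * 0.98 = 0.5782
Step 2 — PB = 3671.1 / 0.5782 ≈ 6349.2 kW (5 s.f.)

6349.2 kW


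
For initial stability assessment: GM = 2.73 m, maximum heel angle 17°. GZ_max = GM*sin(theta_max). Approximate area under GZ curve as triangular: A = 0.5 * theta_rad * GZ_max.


Formula: GZ_max = GM * sin(theta); Area = 0.5 * theta_rad * GZ_max
Step 1 — GZ_max = 2.73 * sin(17°) = 2.73 * 0.292372 = 0.798176 m
Step 2 — theta_rad = 17 * pi/180 = 0.296706 rad
Step 3 — Area = 0.5 * 0.296706 * 0.798176 ≈ 0.11841 m·rad (5 s.f.)

0.11841 m·rad


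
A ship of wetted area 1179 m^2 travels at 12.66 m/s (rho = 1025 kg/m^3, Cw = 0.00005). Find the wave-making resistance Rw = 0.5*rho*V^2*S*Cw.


Formula: Rw = 0.5 * rho * V^2 * S * Cw
Step 1 — V^2 = 12.66^2 = 160.2756
Step 2 — 0.5 * rho * V^2 = 0.5 * 1025 * 160.2756 = 82141.245
Step 3 — Rw = 82141.245 * 1179 * 0.00005 ≈ 4842.2 N (5 s.f.)

4842.2 N


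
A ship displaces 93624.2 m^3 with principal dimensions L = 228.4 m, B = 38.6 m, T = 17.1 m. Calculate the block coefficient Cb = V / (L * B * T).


Formula: Cb = V / (L * B * T)
Step 1 — L * B * T = 228.4 * 38.6 * 17.1 = 150757.704 m^3
Step 2 — Cb = 93624.2 / 150757.704 ≈ 0.62102 (5 s.f.)

0.62102


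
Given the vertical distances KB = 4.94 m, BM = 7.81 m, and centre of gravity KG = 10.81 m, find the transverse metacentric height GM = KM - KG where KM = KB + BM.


Formula: GM = KB + BM - KG
Step 1 — KM = KB + BM = 4.94 + 7.81 = 12.75 m
Step 2 — GM = KM - KG = 12.75 - 10.81 = 1.94 m

1.94 m


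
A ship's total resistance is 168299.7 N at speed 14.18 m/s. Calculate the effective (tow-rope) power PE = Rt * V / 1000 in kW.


Formula: PE = Rt * V / 1000 (kW)
Step 1 — PE (W) = 168299.7 * 14.18 = 2386489.746 W
Step 2 — PE (kW) = 2386489.746 / 1000 ≈ 2386.5 kW (5 s.f.)

2386.5 kW


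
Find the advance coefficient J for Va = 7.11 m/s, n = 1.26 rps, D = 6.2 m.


Formula: J = Va / (n * D)
Step 1 — n * D = 1.26 * 6.2 = 7.812
Step 2 — J = 7.11 / 7.812 ≈ 0.91014 (5 s.f.)

0.91014


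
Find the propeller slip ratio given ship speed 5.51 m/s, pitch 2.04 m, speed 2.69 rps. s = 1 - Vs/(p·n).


Formula: s = 1 - Vs / (p * n)
Step 1 — p * n = 2.04 * 2.69 = 5.4876
Step 2 — Vs / (p*n) = 5.51 / 5.4876 = 1.004082 (6 d.p.)
Step 3 — s = 1 - 1.004082 = -0.004082

-0.004082


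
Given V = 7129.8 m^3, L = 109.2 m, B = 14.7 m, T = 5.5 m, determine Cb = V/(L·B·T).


Formula: Cb = V / (L * B * T)
Step 1 — L * B * T = 109.2 * 14.7 * 5.5 = 8828.82 m^3
Step 2 — Cb = 7129.8 / 8828.82 ≈ 0.80756 (5 s.f.)

0.80756


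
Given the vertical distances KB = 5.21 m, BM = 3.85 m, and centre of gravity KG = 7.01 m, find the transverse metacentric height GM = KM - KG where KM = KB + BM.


Formula: GM = KB + BM - KG
Step 1 — KM = KB + BM = 5.21 + 3.85 = 9.06 m
Step 2 — GM = KM - KG = 9.06 - 7.01 = 2.05 m

2.05 m


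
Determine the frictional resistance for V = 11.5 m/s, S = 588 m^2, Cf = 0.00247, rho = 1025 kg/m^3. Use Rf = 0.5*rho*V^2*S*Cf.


Formula: Rf = 0.5 * rho * V^2 * S * Cf
Step 1 — V^2 = 11.5^2 = 132.25
Step 2 — 0.5 * rho * V^2 = 0.5 * 1025 * 132.25 = 67778.125
Step 3 — Rf = 67778.125 * 588 * 0.00247 ≈ 98438 N (5 s.f.)

98438 N


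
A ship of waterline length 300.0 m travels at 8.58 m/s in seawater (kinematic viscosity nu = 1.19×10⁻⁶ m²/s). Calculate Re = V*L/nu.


Formula: Re = V * L / nu
Step 1 — V * L = 8.58 * 300.0 = 2574.0 m^2/s
Step 2 — Re = 2574.0 / 1.19e-6 = 2.16e+09

2.16e+09


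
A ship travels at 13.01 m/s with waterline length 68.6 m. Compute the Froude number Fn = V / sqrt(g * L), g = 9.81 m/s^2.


Formula: Fn = V / sqrt(g * L)
Step 1 — g * L = 9.81 * 68.6 = 672.966
Step 2 — sqrt(g * L) = sqrt(672.966) = 25.941588
Step 3 — Fn = 13.01 / 25.941588 ≈ 0.50151 (5 s.f.)

0.50151


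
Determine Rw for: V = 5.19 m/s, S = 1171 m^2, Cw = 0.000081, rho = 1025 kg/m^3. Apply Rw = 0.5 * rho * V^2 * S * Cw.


Formula: Rw = 0.5 * rho * V^2 * S * Cw
Step 1 — V^2 = 5.19^2 = 26.9361
Step 2 — 0.5 * rho * V^2 = 0.5 * 1025 * 26.9361 = 13804.75125
Step 3 — Rw = 13804.75125 * 1171 * 0.000081 ≈ 1309.4 N (5 s.f.)

1309.4 N


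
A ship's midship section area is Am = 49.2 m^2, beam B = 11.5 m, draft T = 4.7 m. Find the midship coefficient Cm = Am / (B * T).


Formula: Cm = Am / (B * T)
Step 1 — B * T = 11.5 * 4.7 = 54.05 m^2
Step 2 — Cm = 49.2 / 54.05 ≈ 0.91027 (5 s.f.)

0.91027


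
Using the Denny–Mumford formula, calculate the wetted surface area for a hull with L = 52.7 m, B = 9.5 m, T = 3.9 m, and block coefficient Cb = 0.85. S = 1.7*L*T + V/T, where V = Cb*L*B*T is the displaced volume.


Formula: S = 1.7*L*T + V/T with V = Cb*L*B*T, i.e. S = L * (1.7*T + Cb*B)
Step 1 — 1.7*T = 1.7 * 3.9 = 6.63 m
Step 2 — Cb*B = 0.85 * 9.5 = 8.075 m
Step 3 — 1.7*T + Cb*B = 6.63 + 8.075 = 14.705 m
Step 4 — S = 52.7 * 14.705 ≈ 774.95 m^2 (5 s.f.)

774.95 m^2


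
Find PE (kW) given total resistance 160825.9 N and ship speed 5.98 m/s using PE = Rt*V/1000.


Formula: PE = Rt * V / 1000 (kW)
Step 1 — PE (W) = 160825.9 * 5.98 = 961738.882 W
Step 2 — PE (kW) = 961738.882 / 1000 ≈ 961.74 kW (5 s.f.)

961.74 kW


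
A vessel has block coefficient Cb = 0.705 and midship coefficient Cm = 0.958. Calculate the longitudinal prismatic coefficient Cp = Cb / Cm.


Formula: Cp = Cb / Cm
Substituting: Cp = 0.705 / 0.958
Result: Cp ≈ 0.73591 (5 s.f.)

0.73591


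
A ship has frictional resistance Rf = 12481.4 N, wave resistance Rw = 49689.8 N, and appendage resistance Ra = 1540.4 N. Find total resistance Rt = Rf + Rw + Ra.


Formula: Rt = Rf + Rw + Ra
Substituting: Rt = 12481.4 + 49689.8 + 1540.4
Result: Rt = 63711.6 N

63711.6 N


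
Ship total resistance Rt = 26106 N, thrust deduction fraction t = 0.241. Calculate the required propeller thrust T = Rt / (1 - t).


Formula: T = Rt / (1 - t)
Step 1 — (1 - t) = 1 - 0.241 = 0.759
Step 2 — T = 26106 / 0.759 ≈ 34395 N (5 s.f.)

34395 N


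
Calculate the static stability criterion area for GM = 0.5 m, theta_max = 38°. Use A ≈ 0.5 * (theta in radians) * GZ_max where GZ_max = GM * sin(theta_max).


Formula: GZ_max = GM * sin(theta); Area = 0.5 * theta_rad * GZ_max
Step 1 — GZ_max = 0.5 * sin(38°) = 0.5 * 0.615661 = 0.307831 m
Step 2 — theta_rad = 38 * pi/180 = 0.663225 rad
Step 3 — Area = 0.5 * 0.663225 * 0.307831 ≈ 0.10208 m·rad (5 s.f.)

0.10208 m·rad


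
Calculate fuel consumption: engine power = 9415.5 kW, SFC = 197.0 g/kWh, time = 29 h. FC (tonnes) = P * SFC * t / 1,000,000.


Formula: FC (tonnes) = P * SFC * t / 1,000,000
Step 1 — P * SFC * t = 9415.5 * 197.0 * 29 = 53790751.5 g
Step 2 — FC (tonnes) = 53790751.5 / 1,000,000 ≈ 53.791 tonnes (5 s.f.)

53.791 tonnes
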